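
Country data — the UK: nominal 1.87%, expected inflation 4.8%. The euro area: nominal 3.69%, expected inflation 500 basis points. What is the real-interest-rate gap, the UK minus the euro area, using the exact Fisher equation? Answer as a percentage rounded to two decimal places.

-1.55%

The UK: (1 + 0.0187)/(1 + 0.0480) − 1 = -2.7958%
The euro area: (1 + 0.0369)/(1 + 0.0500) − 1 = -1.2476%
Differential = -2.7958% − (-1.2476%) = -1.5482% → -1.55%.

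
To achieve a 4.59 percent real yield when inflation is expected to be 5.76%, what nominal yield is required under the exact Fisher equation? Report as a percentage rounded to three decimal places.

(1 + i) = (1 + r)(1 + π) = 1.04590 × 1.05760 = 1.10614384
i = 1.10614384 − 1, so the required nominal rate is 10.614%.

10.614%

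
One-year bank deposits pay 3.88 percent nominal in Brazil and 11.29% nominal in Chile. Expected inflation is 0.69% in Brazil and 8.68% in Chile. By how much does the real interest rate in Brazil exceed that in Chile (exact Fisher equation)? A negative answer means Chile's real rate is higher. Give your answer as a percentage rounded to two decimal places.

0.77%

Brazil: (1 + 0.0388)/(1 + 0.0069) − 1 = 3.1681%
Chile: (1 + 0.1129)/(1 + 0.0868) − 1 = 2.4015%
Differential = 3.1681% − 2.4015% = 0.7666% → 0.77%.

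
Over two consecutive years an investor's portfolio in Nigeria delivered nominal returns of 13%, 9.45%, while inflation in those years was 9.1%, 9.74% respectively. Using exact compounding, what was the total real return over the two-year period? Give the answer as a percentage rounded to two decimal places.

Compound the nominal returns: 1.1300 × 1.0945 = 1.236785.
Compound inflation: 1.0910 × 1.0974 = 1.197263.
Deflate: 1.236785 / 1.197263 = 1.033010.
Total real return = 1.033010 − 1 → 3.30%.

3.30%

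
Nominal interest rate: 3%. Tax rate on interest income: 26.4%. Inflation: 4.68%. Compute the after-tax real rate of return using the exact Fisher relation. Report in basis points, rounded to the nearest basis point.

-236 basis points

After-tax nominal return = 3% × (1 − 0.264) = 2.2080%.
1 + r = 1.02208 / 1.04680 = 0.976385
After-tax real rate = 0.976385 − 1 → -236 basis points.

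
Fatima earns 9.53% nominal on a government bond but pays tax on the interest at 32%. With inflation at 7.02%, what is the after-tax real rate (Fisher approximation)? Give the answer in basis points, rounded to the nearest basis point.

-54 basis points

After-tax nominal return = 9.53% × (1 − 0.32) = 6.4804%.
r ≈ 6.4804% − 7.02% → -54 basis points.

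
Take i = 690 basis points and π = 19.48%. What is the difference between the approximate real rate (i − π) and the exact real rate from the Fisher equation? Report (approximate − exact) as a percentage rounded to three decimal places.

-2.051%

Approximate: r ≈ 6.900% − 19.480% = -12.5800%
Exact: (1 + 0.0690)/(1 + 0.1948) − 1 = -10.5290%
Error = -12.5800% − (-10.5290%) = -2.0510% → -2.051%.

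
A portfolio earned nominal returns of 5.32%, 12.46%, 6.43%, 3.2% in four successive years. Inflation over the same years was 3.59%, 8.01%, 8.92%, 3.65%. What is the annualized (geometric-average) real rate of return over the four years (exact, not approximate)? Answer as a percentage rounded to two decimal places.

0.74%

Compound the nominal returns: 1.0532 × 1.1246 × 1.0643 × 1.0320 = 1.30092629.
Compound inflation: 1.0359 × 1.0801 × 1.0892 × 1.0365 = 1.26316109.
Deflate: 1.30092629 / 1.26316109 = 1.02989737.
Annualized real rate = 1.02989737^(1/4) − 1 = 0.7392% → 0.74%.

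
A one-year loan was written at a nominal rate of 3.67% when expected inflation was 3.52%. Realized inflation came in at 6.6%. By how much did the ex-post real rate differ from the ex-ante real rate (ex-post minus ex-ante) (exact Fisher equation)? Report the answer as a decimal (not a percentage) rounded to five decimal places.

-0.02893

Ex-ante: (1 + 0.0367)/(1 + 0.0352) − 1 = 0.14490%
Ex-post: (1 + 0.0367)/(1 + 0.0660) − 1 = -2.74859%
Difference (ex-post − ex-ante) = -2.89349% → -0.02893.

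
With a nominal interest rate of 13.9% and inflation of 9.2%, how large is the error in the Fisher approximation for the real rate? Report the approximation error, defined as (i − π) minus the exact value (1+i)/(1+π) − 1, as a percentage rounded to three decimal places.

0.396%

Approximate: r ≈ 13.900% − 9.200% = 4.7000%
Exact: (1 + 0.1390)/(1 + 0.0920) − 1 = 4.3040%
Error = 4.7000% − 4.3040% = 0.3960% → 0.396%.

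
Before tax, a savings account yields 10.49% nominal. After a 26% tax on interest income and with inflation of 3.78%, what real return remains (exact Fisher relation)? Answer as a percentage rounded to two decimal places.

3.84%

After-tax nominal return = 10.49% × (1 − 0.26) = 7.7626%.
1 + r = 1.077626 / 1.03780 = 1.038375
After-tax real rate = 1.038375 − 1 → 3.84%.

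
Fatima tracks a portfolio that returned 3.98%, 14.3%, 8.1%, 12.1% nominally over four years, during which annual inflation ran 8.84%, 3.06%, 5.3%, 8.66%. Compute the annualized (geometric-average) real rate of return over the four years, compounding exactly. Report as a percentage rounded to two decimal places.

2.92%

Nominal growth factor = 1.0398 × 1.1430 × 1.0810 × 1.1210 = 1.44021507
Price-level growth factor = 1.0884 × 1.0306 × 1.0530 × 1.0866 = 1.28344347
Real growth factor = 1.44021507 / 1.28344347 = 1.12214921
Annualized real rate = 1.12214921^(1/4) − 1 = 2.9231% → 2.92%.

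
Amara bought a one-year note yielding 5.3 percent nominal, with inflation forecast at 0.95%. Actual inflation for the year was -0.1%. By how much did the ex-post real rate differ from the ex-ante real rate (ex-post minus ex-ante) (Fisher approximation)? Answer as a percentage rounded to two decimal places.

Ex-ante: 5.3% − 0.95% = 4.350%
Ex-post: 5.3% − (-0.1%) = 5.400%
Difference (ex-post − ex-ante) = 1.0500% → 1.05%.

1.05%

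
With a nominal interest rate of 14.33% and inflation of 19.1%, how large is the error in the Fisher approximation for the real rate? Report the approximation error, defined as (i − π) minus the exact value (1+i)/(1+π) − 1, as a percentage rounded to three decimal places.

Approximate: r ≈ 14.330% − 19.100% = -4.7700%
Exact: (1 + 0.1433)/(1 + 0.1910) − 1 = -4.0050%
Error = -4.7700% − (-4.0050%) = -0.7650% → -0.765%.

-0.765%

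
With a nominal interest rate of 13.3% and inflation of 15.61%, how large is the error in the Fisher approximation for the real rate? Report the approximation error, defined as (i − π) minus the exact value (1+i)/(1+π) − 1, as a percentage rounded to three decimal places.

Approximate: r ≈ 13.300% − 15.610% = -2.3100%
Exact: (1 + 0.1330)/(1 + 0.1561) − 1 = -1.9981%
Error = -2.3100% − (-1.9981%) = -0.3119% → -0.312%.

-0.312%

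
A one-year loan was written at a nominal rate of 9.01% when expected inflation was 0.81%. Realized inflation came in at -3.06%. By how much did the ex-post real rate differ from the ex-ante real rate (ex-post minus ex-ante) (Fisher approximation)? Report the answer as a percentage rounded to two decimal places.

3.87%

Ex-ante: 9.01% − 0.81% = 8.200%
Ex-post: 9.01% − (-3.06%) = 12.070%
Difference (ex-post − ex-ante) = 3.8700% → 3.87%.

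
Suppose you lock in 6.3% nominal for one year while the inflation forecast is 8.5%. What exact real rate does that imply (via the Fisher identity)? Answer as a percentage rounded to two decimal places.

1 + r = 1.06300 / 1.08500 = 0.979724
r = 0.979724 − 1 = -2.0276%, i.e. -2.03%.

-2.03%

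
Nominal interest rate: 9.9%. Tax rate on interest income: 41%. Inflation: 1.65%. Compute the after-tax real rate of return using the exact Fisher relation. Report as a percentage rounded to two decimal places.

After-tax nominal return = 9.9% × (1 − 0.41) = 5.8410%.
1 + r = 1.05841 / 1.01650 = 1.041230
After-tax real rate = 1.041230 − 1 → 4.12%.

4.12%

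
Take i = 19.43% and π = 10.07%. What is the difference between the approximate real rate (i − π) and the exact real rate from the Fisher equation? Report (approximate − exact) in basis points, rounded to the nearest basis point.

Approximate: r ≈ 19.430% − 10.070% = 9.3600%
Exact: (1 + 0.1943)/(1 + 0.1007) − 1 = 8.5037%
Error = 9.3600% − 8.5037% = 0.8563% → 86 basis points.

86 basis points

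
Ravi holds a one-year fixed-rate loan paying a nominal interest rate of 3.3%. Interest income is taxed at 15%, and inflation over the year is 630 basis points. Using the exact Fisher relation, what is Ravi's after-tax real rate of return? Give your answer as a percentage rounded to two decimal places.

After-tax nominal return = 3.3% × (1 − 0.15) = 2.8050%.
1 + r = 1.02805 / 1.06300 = 0.967121
After-tax real rate = 0.967121 − 1 → -3.29%.

-3.29%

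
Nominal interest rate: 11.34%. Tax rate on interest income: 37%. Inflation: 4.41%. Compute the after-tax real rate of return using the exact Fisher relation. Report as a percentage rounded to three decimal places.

After-tax nominal return = 11.34% × (1 − 0.37) = 7.1442%.
1 + r = 1.071442 / 1.04410 = 1.026187
After-tax real rate = 1.026187 − 1 → 2.619%.

2.619%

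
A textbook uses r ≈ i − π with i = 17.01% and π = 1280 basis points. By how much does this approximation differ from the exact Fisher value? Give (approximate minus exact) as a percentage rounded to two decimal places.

Approximate: r ≈ 17.010% − 12.800% = 4.2100%
Exact: (1 + 0.1701)/(1 + 0.1280) − 1 = 3.7323%
Error = 4.2100% − 3.7323% = 0.4777% → 0.48%.

0.48%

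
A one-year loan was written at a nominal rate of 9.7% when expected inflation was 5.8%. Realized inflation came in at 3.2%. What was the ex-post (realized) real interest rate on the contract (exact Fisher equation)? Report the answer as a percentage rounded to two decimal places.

Ex-post: (1 + 0.0970)/(1 + 0.0320) − 1 = 6.2984%
So the realized real rate is 6.30%.

6.30%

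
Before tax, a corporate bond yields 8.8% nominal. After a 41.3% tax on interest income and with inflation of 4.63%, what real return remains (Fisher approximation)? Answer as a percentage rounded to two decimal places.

0.54%

After-tax nominal return = 8.8% × (1 − 0.413) = 5.1656%.
r ≈ 5.1656% − 4.63% → 0.54%.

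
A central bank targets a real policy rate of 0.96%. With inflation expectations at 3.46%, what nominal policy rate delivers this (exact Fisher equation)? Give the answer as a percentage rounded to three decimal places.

4.453%

(1 + i) = (1 + r)(1 + π) = 1.00960 × 1.03460 = 1.04453216
i = 1.04453216 − 1, so the required nominal rate is 4.453%.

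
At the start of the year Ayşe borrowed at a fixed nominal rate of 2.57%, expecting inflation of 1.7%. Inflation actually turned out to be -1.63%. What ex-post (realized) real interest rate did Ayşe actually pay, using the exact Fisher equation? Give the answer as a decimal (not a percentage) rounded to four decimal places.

0.0427

Ex-post: (1 + 0.0257)/(1 − 0.0163) − 1 = 4.2696%
So the realized real rate is 0.0427.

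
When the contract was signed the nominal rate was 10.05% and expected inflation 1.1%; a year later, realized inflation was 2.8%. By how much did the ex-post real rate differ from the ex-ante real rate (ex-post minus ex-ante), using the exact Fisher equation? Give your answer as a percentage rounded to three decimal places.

-1.800%

Ex-ante: (1 + 0.1005)/(1 + 0.0110) − 1 = 8.8526%
Ex-post: (1 + 0.1005)/(1 + 0.0280) − 1 = 7.0525%
Difference (ex-post − ex-ante) = -1.8001% → -1.800%.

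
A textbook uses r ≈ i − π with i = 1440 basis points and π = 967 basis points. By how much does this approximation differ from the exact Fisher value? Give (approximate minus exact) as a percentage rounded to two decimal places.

Approximate: r ≈ 14.400% − 9.670% = 4.7300%
Exact: (1 + 0.1440)/(1 + 0.0967) − 1 = 4.3129%
Error = 4.7300% − 4.3129% = 0.4171% → 0.42%.

0.42%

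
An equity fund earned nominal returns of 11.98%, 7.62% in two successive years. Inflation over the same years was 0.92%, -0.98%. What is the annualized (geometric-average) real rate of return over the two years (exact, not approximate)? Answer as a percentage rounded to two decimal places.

Compound the nominal returns: 1.1198 × 1.0762 = 1.20512876.
Compound inflation: 1.0092 × 0.9902 = 0.99930984.
Deflate: 1.20512876 / 0.99930984 = 1.20596107.
Annualized real rate = 1.20596107^(1/2) − 1 = 9.8163% → 9.82%.

9.82%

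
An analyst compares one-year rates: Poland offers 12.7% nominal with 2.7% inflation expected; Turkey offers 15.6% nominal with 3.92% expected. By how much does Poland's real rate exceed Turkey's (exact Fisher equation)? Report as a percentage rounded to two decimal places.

Poland: (1 + 0.1270)/(1 + 0.0270) − 1 = 9.7371%
Turkey: (1 + 0.1560)/(1 + 0.0392) − 1 = 11.2394%
Differential = 9.7371% − 11.2394% = -1.5023% → -1.50%.

-1.50%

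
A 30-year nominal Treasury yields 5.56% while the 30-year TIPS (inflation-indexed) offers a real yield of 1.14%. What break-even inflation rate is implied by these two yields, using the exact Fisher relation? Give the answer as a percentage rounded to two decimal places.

4.37%

(1 + π) = (1 + i)/(1 + r) = 1.05560 / 1.01140 = 1.043702
Break-even inflation = 1.043702 − 1 → 4.37%.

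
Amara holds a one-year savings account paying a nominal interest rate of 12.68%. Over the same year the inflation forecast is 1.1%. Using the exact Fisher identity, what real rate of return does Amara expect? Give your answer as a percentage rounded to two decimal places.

1 + r = 1.12680 / 1.01100 = 1.114540
r = 1.114540 − 1 = 11.4540%, i.e. 11.45%.

11.45%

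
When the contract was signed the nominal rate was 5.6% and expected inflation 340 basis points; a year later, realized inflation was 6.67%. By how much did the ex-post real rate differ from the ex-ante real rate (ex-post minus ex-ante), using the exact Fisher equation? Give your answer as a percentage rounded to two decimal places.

Ex-ante: (1 + 0.0560)/(1 + 0.0340) − 1 = 2.1277%
Ex-post: (1 + 0.0560)/(1 + 0.0667) − 1 = -1.0031%
Difference (ex-post − ex-ante) = -3.1308% → -3.13%.

-3.13%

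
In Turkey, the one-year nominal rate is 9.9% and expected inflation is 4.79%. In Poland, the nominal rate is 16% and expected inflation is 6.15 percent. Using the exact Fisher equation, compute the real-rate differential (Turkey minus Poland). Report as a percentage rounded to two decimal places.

Turkey: (1 + 0.0990)/(1 + 0.0479) − 1 = 4.8764%
Poland: (1 + 0.1600)/(1 + 0.0615) − 1 = 9.2793%
Differential = 4.8764% − 9.2793% = -4.4029% → -4.40%.

-4.40%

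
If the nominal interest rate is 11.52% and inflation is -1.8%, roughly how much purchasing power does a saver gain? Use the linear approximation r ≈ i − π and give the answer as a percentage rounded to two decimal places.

13.32%

r ≈ i − π = 11.52% − (-1.8%) = 13.32%.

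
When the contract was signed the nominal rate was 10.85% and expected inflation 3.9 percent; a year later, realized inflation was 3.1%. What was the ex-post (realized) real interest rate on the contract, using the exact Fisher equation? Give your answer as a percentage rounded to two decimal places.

7.52%

Ex-post: (1 + 0.1085)/(1 + 0.0310) − 1 = 7.5170%
So the realized real rate is 7.52%.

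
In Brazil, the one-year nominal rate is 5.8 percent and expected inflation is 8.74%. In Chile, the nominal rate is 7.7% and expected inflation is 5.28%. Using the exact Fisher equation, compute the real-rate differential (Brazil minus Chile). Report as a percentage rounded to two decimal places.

-5.00%

Brazil: (1 + 0.0580)/(1 + 0.0874) − 1 = -2.7037%
Chile: (1 + 0.0770)/(1 + 0.0528) − 1 = 2.2986%
Differential = -2.7037% − 2.2986% = -5.0023% → -5.00%.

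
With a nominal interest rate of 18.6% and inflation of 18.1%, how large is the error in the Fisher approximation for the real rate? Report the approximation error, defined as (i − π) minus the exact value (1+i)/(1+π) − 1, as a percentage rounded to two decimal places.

Approximate: r ≈ 18.600% − 18.100% = 0.5000%
Exact: (1 + 0.1860)/(1 + 0.1810) − 1 = 0.4234%
Error = 0.5000% − 0.4234% = 0.0766% → 0.08%.

0.08%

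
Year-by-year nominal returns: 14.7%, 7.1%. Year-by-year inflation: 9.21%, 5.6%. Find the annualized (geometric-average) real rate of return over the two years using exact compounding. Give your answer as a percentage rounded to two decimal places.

Nominal growth factor = 1.1470 × 1.0710 = 1.22843700
Price-level growth factor = 1.0921 × 1.0560 = 1.15325760
Real growth factor = 1.22843700 / 1.15325760 = 1.06518873
Annualized real rate = 1.06518873^(1/2) − 1 = 3.2080% → 3.21%.

3.21%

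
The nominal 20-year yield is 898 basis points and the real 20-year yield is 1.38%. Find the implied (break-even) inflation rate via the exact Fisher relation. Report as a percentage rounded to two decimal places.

(1 + π) = (1 + i)/(1 + r) = 1.08980 / 1.01380 = 1.074965
Break-even inflation = 1.074965 − 1 → 7.50%.

7.50%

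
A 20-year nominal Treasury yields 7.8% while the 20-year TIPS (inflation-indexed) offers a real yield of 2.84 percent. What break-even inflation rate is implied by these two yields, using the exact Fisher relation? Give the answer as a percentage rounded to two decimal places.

(1 + π) = (1 + i)/(1 + r) = 1.07800 / 1.02840 = 1.048230
Break-even inflation = 1.048230 − 1 → 4.82%.

4.82%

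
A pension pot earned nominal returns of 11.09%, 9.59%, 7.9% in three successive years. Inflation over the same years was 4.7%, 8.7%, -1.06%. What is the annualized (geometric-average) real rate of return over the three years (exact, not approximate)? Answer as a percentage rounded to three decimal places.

5.270%

Compound the nominal returns: 1.1109 × 1.0959 × 1.0790 = 1.31361270.
Compound inflation: 1.0470 × 1.0870 × 0.9894 = 1.12602526.
Deflate: 1.31361270 / 1.12602526 = 1.16659257.
Annualized real rate = 1.16659257^(1/3) − 1 = 5.2704% → 5.270%.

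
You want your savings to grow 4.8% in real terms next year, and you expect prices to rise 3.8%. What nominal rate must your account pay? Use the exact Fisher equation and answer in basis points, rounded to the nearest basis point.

(1 + i) = (1 + r)(1 + π) = 1.04800 × 1.03800 = 1.087824
i = 1.087824 − 1, so the required nominal rate is 878 basis points.

878 basis points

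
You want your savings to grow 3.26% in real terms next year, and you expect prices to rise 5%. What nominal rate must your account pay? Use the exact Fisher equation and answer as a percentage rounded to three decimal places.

8.423%

(1 + i) = (1 + r)(1 + π) = 1.03260 × 1.05000 = 1.08423
i = 1.08423 − 1, so the required nominal rate is 8.423%.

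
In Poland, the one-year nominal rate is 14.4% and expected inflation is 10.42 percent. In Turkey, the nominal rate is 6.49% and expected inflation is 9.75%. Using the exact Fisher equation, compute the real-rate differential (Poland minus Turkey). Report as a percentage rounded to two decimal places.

Poland: (1 + 0.1440)/(1 + 0.1042) − 1 = 3.6044%
Turkey: (1 + 0.0649)/(1 + 0.0975) − 1 = -2.9704%
Differential = 3.6044% − (-2.9704%) = 6.5748% → 6.57%.

6.57%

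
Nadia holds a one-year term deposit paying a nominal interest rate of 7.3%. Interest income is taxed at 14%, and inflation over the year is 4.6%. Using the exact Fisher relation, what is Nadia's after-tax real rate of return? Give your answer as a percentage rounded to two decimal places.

1.60%

After-tax nominal return = 7.3% × (1 − 0.14) = 6.2780%.
1 + r = 1.06278 / 1.04600 = 1.016042
After-tax real rate = 1.016042 − 1 → 1.60%.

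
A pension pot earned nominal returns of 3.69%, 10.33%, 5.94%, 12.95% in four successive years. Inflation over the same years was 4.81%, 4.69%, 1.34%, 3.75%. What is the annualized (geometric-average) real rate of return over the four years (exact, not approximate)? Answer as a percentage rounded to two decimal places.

Nominal growth factor = 1.0369 × 1.1033 × 1.0594 × 1.1295 = 1.36891568
Price-level growth factor = 1.0481 × 1.0469 × 1.0134 × 1.0375 = 1.15365759
Real growth factor = 1.36891568 / 1.15365759 = 1.18658750
Annualized real rate = 1.18658750^(1/4) − 1 = 4.3698% → 4.37%.

4.37%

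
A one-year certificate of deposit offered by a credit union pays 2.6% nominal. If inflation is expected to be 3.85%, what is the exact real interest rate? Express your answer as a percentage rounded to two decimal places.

By the Fisher identity, 1 + r = (1 + i)/(1 + π).
1 + r = 1.02600 / 1.03850 = 0.987963
r = 0.987963 − 1 = -1.2037%, i.e. -1.20%.

-1.20%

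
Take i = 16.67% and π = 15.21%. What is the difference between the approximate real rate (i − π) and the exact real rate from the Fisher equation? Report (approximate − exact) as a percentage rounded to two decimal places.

0.19%

Approximate: r ≈ 16.670% − 15.210% = 1.4600%
Exact: (1 + 0.1667)/(1 + 0.1521) − 1 = 1.2673%
Error = 1.4600% − 1.2673% = 0.1927% → 0.19%.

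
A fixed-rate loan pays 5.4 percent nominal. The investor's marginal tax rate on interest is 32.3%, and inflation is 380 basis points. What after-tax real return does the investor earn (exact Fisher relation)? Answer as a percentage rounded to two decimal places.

-0.14%

After-tax nominal return = 5.4% × (1 − 0.323) = 3.6558%.
1 + r = 1.036558 / 1.03800 = 0.998611
After-tax real rate = 0.998611 − 1 → -0.14%.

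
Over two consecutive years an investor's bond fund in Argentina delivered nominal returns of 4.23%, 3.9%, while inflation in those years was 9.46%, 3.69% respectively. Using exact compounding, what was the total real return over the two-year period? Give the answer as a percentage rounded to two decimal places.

-4.59%

Nominal growth factor = 1.0423 × 1.0390 = 1.082950
Price-level growth factor = 1.0946 × 1.0369 = 1.134991
Real growth factor = 1.082950 / 1.134991 = 0.954148
Total real return = 0.954148 − 1 → -4.59%.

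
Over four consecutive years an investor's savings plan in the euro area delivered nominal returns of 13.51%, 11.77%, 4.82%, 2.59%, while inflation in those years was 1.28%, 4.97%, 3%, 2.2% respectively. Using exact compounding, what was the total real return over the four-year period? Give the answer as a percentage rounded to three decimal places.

Nominal growth factor = 1.1351 × 1.1177 × 1.0482 × 1.0259 = 1.364296
Price-level growth factor = 1.0128 × 1.0497 × 1.0300 × 1.0220 = 1.119121
Real growth factor = 1.364296 / 1.119121 = 1.219078
Total real return = 1.219078 − 1 → 21.908%.

21.908%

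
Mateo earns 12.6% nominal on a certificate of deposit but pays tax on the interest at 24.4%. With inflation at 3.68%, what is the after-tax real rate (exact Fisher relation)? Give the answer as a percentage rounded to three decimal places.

After-tax nominal return = 12.6% × (1 − 0.244) = 9.5256%.
1 + r = 1.095256 / 1.03680 = 1.056381
After-tax real rate = 1.056381 − 1 → 5.638%.

5.638%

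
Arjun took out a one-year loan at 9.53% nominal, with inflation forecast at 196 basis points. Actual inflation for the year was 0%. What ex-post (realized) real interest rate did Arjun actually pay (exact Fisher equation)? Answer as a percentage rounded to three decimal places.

Ex-post: (1 + 0.0953)/(1 + 0.0000) − 1 = 9.5300%
So the realized real rate is 9.530%.

9.530%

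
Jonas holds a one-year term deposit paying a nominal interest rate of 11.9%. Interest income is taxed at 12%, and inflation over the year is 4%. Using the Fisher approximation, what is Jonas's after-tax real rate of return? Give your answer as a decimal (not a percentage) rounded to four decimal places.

After-tax nominal return = 11.9% × (1 − 0.12) = 10.4720%.
r ≈ 10.4720% − 4% → 0.0647.

0.0647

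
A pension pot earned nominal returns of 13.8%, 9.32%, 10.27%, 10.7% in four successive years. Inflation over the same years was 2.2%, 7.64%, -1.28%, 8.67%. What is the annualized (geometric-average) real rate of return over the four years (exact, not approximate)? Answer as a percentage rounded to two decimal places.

Compound the nominal returns: 1.1380 × 1.0932 × 1.1027 × 1.1070 = 1.51861219.
Compound inflation: 1.0220 × 1.0764 × 0.9872 × 1.0867 = 1.18015595.
Deflate: 1.51861219 / 1.18015595 = 1.28678942.
Annualized real rate = 1.28678942^(1/4) − 1 = 6.5067% → 6.51%.

6.51%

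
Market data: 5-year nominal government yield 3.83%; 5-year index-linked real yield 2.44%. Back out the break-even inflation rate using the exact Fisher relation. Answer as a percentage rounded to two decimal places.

1.36%

(1 + π) = (1 + i)/(1 + r) = 1.03830 / 1.02440 = 1.013569
Break-even inflation = 1.013569 − 1 → 1.36%.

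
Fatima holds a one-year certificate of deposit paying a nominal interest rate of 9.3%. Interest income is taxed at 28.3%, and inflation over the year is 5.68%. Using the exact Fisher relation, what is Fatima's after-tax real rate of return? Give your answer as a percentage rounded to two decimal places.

After-tax nominal return = 9.3% × (1 − 0.283) = 6.6681%.
1 + r = 1.066681 / 1.05680 = 1.0093499
After-tax real rate = 1.0093499 − 1 → 0.93%.

0.93%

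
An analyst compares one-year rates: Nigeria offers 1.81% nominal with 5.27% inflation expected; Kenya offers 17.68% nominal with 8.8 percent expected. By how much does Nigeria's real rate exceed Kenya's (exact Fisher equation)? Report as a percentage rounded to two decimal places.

-11.45%

Nigeria: (1 + 0.0181)/(1 + 0.0527) − 1 = -3.2868%
Kenya: (1 + 0.1768)/(1 + 0.0880) − 1 = 8.1618%
Differential = -3.2868% − 8.1618% = -11.4486% → -11.45%.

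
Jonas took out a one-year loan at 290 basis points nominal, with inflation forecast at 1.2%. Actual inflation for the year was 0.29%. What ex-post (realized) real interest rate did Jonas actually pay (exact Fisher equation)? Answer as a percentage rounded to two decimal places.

2.60%

Ex-post: (1 + 0.0290)/(1 + 0.0029) − 1 = 2.6025%
So the realized real rate is 2.60%.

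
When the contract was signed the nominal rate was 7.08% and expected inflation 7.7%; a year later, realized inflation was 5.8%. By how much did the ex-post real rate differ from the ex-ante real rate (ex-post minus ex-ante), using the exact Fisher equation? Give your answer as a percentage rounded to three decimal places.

Ex-ante: (1 + 0.0708)/(1 + 0.0770) − 1 = -0.575673%
Ex-post: (1 + 0.0708)/(1 + 0.0580) − 1 = 1.209830%
Difference (ex-post − ex-ante) = 1.785503% → 1.786%.

1.786%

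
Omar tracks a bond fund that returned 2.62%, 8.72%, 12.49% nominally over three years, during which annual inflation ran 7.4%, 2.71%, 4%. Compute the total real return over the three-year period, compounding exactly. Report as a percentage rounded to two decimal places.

9.40%

Compound the nominal returns: 1.0262 × 1.0872 × 1.1249 = 1.255034.
Compound inflation: 1.0740 × 1.0271 × 1.0400 = 1.147230.
Deflate: 1.255034 / 1.147230 = 1.093969.
Total real return = 1.093969 − 1 → 9.40%.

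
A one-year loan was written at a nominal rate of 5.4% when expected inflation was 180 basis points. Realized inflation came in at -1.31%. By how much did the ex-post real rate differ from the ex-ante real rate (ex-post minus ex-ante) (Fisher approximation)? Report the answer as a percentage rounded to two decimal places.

3.11%

Ex-ante: 5.4% − 1.8% = 3.600%
Ex-post: 5.4% − (-1.31%) = 6.710%
Difference (ex-post − ex-ante) = 3.1100% → 3.11%.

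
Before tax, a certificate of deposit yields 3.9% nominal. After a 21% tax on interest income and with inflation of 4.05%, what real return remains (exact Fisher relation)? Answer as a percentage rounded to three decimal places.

-0.931%

After-tax nominal return = 3.9% × (1 − 0.21) = 3.0810%.
1 + r = 1.03081 / 1.04050 = 0.990687
After-tax real rate = 0.990687 − 1 → -0.931%.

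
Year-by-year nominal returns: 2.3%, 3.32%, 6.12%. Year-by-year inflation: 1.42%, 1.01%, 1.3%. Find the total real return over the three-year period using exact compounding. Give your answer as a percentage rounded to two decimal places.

8.08%

Compound the nominal returns: 1.0230 × 1.0332 × 1.0612 = 1.121650.
Compound inflation: 1.0142 × 1.0101 × 1.0130 = 1.037761.
Deflate: 1.121650 / 1.037761 = 1.080836.
Total real return = 1.080836 − 1 → 8.08%.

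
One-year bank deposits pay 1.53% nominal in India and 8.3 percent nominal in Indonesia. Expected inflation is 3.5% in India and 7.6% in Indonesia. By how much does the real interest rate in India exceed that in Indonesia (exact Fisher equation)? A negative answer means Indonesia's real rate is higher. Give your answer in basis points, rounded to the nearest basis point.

-255 basis points

India: (1 + 0.0153)/(1 + 0.0350) − 1 = -1.9034%
Indonesia: (1 + 0.0830)/(1 + 0.0760) − 1 = 0.6506%
Differential = -1.9034% − 0.6506% = -2.5539% → -255 basis points.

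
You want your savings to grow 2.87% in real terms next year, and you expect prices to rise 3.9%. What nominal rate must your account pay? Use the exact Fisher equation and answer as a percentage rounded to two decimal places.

(1 + i) = (1 + r)(1 + π) = 1.02870 × 1.03900 = 1.0688193
i = 1.0688193 − 1, so the required nominal rate is 6.88%.

6.88%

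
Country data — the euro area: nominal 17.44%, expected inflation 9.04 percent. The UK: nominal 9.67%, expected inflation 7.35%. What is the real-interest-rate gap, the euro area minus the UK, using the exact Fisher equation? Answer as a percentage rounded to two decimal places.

The euro area: (1 + 0.1744)/(1 + 0.0904) − 1 = 7.7036%
The UK: (1 + 0.0967)/(1 + 0.0735) − 1 = 2.1612%
Differential = 7.7036% − 2.1612% = 5.5424% → 5.54%.

5.54%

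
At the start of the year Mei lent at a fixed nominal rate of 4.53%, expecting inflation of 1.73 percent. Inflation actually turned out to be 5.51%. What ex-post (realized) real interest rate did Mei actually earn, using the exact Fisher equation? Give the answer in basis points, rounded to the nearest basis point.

-93 basis points

Ex-post: (1 + 0.0453)/(1 + 0.0551) − 1 = -0.9288%
So the realized real rate is -93 basis points.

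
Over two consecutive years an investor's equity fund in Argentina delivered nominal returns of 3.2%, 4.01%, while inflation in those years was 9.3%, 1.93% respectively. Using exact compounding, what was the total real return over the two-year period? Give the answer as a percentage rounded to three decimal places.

Nominal growth factor = 1.0320 × 1.0401 = 1.073383
Price-level growth factor = 1.0930 × 1.0193 = 1.114095
Real growth factor = 1.073383 / 1.114095 = 0.963458
Total real return = 0.963458 − 1 → -3.654%.

-3.654%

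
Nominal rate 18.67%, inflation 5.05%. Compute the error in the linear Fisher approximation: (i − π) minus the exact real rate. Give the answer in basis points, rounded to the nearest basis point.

65 basis points

Approximate: r ≈ 18.670% − 5.050% = 13.6200%
Exact: (1 + 0.1867)/(1 + 0.0505) − 1 = 12.9653%
Error = 13.6200% − 12.9653% = 0.6547% → 65 basis points.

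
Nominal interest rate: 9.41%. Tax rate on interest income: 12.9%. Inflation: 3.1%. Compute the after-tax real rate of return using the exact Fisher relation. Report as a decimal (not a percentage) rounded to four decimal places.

0.0494

After-tax nominal return = 9.41% × (1 − 0.129) = 8.19611%.
1 + r = 1.0819611 / 1.03100 = 1.049429
After-tax real rate = 1.049429 − 1 → 0.0494.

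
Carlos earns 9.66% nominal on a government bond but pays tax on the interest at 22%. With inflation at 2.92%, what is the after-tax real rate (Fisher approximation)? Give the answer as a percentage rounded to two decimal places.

After-tax nominal return = 9.66% × (1 − 0.22) = 7.5348%.
r ≈ 7.5348% − 2.92% → 4.61%.

4.61%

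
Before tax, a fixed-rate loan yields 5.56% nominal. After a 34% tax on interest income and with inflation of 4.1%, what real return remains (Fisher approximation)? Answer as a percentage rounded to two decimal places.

After-tax nominal return = 5.56% × (1 − 0.34) = 3.6696%.
r ≈ 3.6696% − 4.1% → -0.43%.

-0.43%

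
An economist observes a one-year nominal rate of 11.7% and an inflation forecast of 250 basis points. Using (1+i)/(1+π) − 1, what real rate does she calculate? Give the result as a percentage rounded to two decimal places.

By the Fisher identity, 1 + r = (1 + i)/(1 + π).
1 + r = 1.11700 / 1.02500 = 1.089756
r = 1.089756 − 1 = 8.9756%, i.e. 8.98%.

8.98%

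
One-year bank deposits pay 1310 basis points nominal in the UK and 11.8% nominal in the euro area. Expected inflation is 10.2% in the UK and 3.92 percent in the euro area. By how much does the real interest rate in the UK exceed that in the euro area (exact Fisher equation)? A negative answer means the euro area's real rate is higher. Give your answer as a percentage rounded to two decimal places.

The UK: (1 + 0.1310)/(1 + 0.1020) − 1 = 2.6316%
The euro area: (1 + 0.1180)/(1 + 0.0392) − 1 = 7.5828%
Differential = 2.6316% − 7.5828% = -4.9512% → -4.95%.

-4.95%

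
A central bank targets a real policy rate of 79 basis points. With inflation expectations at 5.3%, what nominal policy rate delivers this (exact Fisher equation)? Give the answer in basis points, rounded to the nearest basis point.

(1 + i) = (1 + r)(1 + π) = 1.00790 × 1.05300 = 1.0613187
i = 1.0613187 − 1, so the required nominal rate is 613 basis points.

613 basis points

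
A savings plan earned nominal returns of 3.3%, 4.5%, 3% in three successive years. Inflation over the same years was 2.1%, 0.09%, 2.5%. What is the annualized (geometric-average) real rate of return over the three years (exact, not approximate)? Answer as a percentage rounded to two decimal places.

2.01%

Nominal growth factor = 1.0330 × 1.0450 × 1.0300 = 1.11186955
Price-level growth factor = 1.0210 × 1.0009 × 1.0250 = 1.04746687
Real growth factor = 1.11186955 / 1.04746687 = 1.06148421
Annualized real rate = 1.06148421^(1/3) − 1 = 2.0088% → 2.01%.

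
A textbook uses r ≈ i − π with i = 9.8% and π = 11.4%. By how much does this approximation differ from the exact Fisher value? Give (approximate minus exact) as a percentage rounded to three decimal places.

Approximate: r ≈ 9.800% − 11.400% = -1.6000%
Exact: (1 + 0.0980)/(1 + 0.1140) − 1 = -1.4363%
Error = -1.6000% − (-1.4363%) = -0.1637% → -0.164%.

-0.164%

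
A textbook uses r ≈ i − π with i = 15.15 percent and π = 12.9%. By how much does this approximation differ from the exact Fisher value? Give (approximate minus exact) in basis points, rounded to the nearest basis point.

26 basis points

Approximate: r ≈ 15.150% − 12.900% = 2.2500%
Exact: (1 + 0.1515)/(1 + 0.1290) − 1 = 1.9929%
Error = 2.2500% − 1.9929% = 0.2571% → 26 basis points.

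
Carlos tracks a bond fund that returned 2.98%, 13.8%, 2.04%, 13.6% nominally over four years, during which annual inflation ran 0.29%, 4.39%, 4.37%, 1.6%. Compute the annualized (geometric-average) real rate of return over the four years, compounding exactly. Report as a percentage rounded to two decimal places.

5.18%

Nominal growth factor = 1.0298 × 1.1380 × 1.0204 × 1.1360 = 1.35845085
Price-level growth factor = 1.0029 × 1.0439 × 1.0437 × 1.0160 = 1.11016088
Real growth factor = 1.35845085 / 1.11016088 = 1.22365224
Annualized real rate = 1.22365224^(1/4) − 1 = 5.1755% → 5.18%.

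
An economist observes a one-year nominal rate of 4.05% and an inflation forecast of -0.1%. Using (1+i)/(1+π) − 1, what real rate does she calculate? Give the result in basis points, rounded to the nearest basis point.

1 + r = 1.04050 / 0.99900 = 1.041542
r = 1.041542 − 1 = 4.1542%, i.e. 415 basis points.

415 basis points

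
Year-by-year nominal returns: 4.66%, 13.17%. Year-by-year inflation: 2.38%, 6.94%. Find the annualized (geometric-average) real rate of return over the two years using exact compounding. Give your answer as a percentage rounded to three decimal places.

4.011%

Nominal growth factor = 1.0466 × 1.1317 = 1.18443722
Price-level growth factor = 1.0238 × 1.0694 = 1.09485172
Real growth factor = 1.18443722 / 1.09485172 = 1.08182432
Annualized real rate = 1.08182432^(1/2) − 1 = 4.0108% → 4.011%.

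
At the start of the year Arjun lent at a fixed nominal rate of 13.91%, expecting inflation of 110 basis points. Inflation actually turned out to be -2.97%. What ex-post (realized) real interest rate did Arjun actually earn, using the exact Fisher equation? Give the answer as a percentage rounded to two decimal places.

Ex-post: (1 + 0.1391)/(1 − 0.0297) − 1 = 17.3967%
So the realized real rate is 17.40%.

17.40%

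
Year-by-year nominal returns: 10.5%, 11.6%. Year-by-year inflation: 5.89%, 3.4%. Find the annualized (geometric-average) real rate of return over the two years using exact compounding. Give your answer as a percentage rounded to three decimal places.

Nominal growth factor = 1.1050 × 1.1160 = 1.23318000
Price-level growth factor = 1.0589 × 1.0340 = 1.09490260
Real growth factor = 1.23318000 / 1.09490260 = 1.12629196
Annualized real rate = 1.12629196^(1/2) − 1 = 6.1269% → 6.127%.

6.127%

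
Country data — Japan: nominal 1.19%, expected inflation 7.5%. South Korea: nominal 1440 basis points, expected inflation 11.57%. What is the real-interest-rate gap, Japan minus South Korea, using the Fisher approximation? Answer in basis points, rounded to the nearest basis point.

Japan: 1.19% − 7.5% = -6.310%
South Korea: 14.4% − 11.57% = 2.830%
Differential = -9.140% → -914 basis points.

-914 basis points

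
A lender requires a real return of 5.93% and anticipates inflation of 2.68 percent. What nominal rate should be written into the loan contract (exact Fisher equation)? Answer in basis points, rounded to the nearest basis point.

(1 + i) = (1 + r)(1 + π) = 1.05930 × 1.02680 = 1.08768924
i = 1.08768924 − 1, so the required nominal rate is 877 basis points.

877 basis points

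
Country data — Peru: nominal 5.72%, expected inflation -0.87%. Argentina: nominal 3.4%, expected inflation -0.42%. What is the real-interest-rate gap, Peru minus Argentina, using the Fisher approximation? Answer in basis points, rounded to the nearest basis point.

277 basis points

Peru: 5.72% − (-0.87%) = 6.590%
Argentina: 3.4% − (-0.42%) = 3.820%
Differential = 2.770% → 277 basis points.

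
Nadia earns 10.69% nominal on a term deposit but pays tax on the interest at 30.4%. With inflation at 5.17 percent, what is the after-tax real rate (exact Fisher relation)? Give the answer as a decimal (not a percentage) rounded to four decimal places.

After-tax nominal return = 10.69% × (1 − 0.304) = 7.44024%.
1 + r = 1.0744024 / 1.05170 = 1.021586
After-tax real rate = 1.021586 − 1 → 0.0216.

0.0216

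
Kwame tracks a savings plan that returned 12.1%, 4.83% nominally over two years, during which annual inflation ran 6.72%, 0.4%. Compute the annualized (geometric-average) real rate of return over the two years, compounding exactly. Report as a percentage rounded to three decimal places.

Compound the nominal returns: 1.1210 × 1.0483 = 1.17514430.
Compound inflation: 1.0672 × 1.0040 = 1.07146880.
Deflate: 1.17514430 / 1.07146880 = 1.09676017.
Annualized real rate = 1.09676017^(1/2) − 1 = 4.7263% → 4.726%.

4.726%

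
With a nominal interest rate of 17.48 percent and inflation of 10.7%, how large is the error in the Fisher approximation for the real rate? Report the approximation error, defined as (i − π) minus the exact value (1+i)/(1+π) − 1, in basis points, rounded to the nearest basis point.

Approximate: r ≈ 17.480% − 10.700% = 6.7800%
Exact: (1 + 0.1748)/(1 + 0.1070) − 1 = 6.1247%
Error = 6.7800% − 6.1247% = 0.6553% → 66 basis points.

66 basis points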